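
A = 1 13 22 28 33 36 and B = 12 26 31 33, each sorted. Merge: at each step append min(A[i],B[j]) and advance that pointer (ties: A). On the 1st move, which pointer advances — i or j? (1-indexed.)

i

i=1 j=1: A[i]=1<=B[j]=12 take 1, i++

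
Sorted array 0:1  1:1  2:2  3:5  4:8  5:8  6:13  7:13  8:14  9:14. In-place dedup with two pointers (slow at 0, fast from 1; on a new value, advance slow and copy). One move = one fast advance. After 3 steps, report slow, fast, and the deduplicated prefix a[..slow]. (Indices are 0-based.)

slow=0 fast=1: a[fast]=1=a[slow] dup, fast++
slow=0 fast=2: a[fast]=2≠a[slow]=1 write a[1]=2, slow++,fast++
slow=1 fast=3: a[fast]=5≠a[slow]=2 write a[2]=5, slow++,fast++

slow=2, fast=4, prefix=[1, 2, 5]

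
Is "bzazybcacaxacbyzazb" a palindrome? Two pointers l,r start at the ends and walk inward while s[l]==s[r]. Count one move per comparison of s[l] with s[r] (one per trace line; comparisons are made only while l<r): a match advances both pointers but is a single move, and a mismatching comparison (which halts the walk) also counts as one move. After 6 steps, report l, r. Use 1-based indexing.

[1,19] 'b'=='b' → l++,r--
[2,18] 'z'=='z' → l++,r--
[3,17] 'a'=='a' → l++,r--
[4,16] 'z'=='z' → l++,r--
[5,15] 'y'=='y' → l++,r--
[6,14] 'b'=='b' → l++,r--

l=7, r=13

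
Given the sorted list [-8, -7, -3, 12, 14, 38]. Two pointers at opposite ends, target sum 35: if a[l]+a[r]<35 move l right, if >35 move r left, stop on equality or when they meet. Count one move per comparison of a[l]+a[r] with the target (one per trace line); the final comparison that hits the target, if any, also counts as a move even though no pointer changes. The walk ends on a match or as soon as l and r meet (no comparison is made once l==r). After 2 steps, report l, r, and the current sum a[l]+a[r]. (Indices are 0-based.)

[0,5] -8+38=30 <35 → l++
[1,5] -7+38=31 <35 → l++

l=2, r=5, sum=35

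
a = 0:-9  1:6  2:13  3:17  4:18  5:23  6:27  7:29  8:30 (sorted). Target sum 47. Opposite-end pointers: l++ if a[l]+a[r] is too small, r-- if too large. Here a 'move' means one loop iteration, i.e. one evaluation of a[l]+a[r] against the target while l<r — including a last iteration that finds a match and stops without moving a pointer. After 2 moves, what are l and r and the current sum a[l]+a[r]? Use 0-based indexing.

l=0 r=8: -9+30=21 <47, l++
l=1 r=8: 6+30=36 <47, l++

l=2, r=8, sum=43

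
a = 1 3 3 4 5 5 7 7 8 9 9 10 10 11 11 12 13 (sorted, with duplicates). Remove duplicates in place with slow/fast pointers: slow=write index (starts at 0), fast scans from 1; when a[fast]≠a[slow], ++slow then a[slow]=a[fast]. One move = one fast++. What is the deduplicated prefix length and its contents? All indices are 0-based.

(s=0,f=1) a[fast]=3≠a[slow]=1 write a[1]=3 → slow++,fast++
(s=1,f=2) a[fast]=3=a[slow] dup → fast++
(s=1,f=3) a[fast]=4≠a[slow]=3 write a[2]=4 → slow++,fast++
(s=2,f=4) a[fast]=5≠a[slow]=4 write a[3]=5 → slow++,fast++
(s=3,f=5) a[fast]=5=a[slow] dup → fast++
(s=3,f=6) a[fast]=7≠a[slow]=5 write a[4]=7 → slow++,fast++
(s=4,f=7) a[fast]=7=a[slow] dup → fast++
(s=4,f=8) a[fast]=8≠a[slow]=7 write a[5]=8 → slow++,fast++
(s=5,f=9) a[fast]=9≠a[slow]=8 write a[6]=9 → slow++,fast++
(s=6,f=10) a[fast]=9=a[slow] dup → fast++
(s=6,f=11) a[fast]=10≠a[slow]=9 write a[7]=10 → slow++,fast++
(s=7,f=12) a[fast]=10=a[slow] dup → fast++
(s=7,f=13) a[fast]=11≠a[slow]=10 write a[8]=11 → slow++,fast++
(s=8,f=14) a[fast]=11=a[slow] dup → fast++
(s=8,f=15) a[fast]=12≠a[slow]=11 write a[9]=12 → slow++,fast++
(s=9,f=16) a[fast]=13≠a[slow]=12 write a[10]=13 → slow++,fast++

length 11; prefix = [1, 3, 4, 5, 7, 8, 9, 10, 11, 12, 13]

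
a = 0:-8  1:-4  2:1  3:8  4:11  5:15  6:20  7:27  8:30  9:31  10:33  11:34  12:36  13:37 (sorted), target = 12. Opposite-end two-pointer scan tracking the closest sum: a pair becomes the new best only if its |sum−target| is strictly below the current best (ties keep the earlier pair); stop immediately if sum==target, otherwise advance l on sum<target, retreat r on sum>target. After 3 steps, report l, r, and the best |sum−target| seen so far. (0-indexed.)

[0,13] -8+37=29 d=17 * → r--
[0,12] -8+36=28 d=16 * → r--
[0,11] -8+34=26 d=14 * → r--

l=0, r=10, best |Δ|=14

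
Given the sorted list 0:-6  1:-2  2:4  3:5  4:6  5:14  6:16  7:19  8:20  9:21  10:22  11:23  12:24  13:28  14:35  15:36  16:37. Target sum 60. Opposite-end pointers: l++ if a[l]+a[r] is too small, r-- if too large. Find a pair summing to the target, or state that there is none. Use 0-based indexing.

l=0 r=16: -6+37=31 <60, l++
l=1 r=16: -2+37=35 <60, l++
l=2 r=16: 4+37=41 <60, l++
l=3 r=16: 5+37=42 <60, l++
l=4 r=16: 6+37=43 <60, l++
l=5 r=16: 14+37=51 <60, l++
l=6 r=16: 16+37=53 <60, l++
l=7 r=16: 19+37=56 <60, l++
l=8 r=16: 20+37=57 <60, l++
l=9 r=16: 21+37=58 <60, l++
l=10 r=16: 22+37=59 <60, l++
l=11 r=16: 23+37=60, found

(23, 37)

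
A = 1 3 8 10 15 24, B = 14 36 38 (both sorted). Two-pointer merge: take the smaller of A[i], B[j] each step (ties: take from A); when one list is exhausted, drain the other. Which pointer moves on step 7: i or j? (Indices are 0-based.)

i=0 j=0: A[i]=1<=B[j]=14 take 1, i++
i=1 j=0: A[i]=3<=B[j]=14 take 3, i++
i=2 j=0: A[i]=8<=B[j]=14 take 8, i++
i=3 j=0: A[i]=10<=B[j]=14 take 10, i++
i=4 j=0: A[i]=15>B[j]=14 take 14, j++
i=4 j=1: A[i]=15<=B[j]=36 take 15, i++
i=5 j=1: A[i]=24<=B[j]=36 take 24, i++

i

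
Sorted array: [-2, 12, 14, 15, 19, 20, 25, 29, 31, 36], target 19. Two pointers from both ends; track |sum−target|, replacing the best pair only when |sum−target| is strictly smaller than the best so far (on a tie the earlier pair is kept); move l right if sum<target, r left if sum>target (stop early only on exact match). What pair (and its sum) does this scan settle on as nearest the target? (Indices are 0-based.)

[0,9] -2+36=34 d=15 * → r--
[0,8] -2+31=29 d=10 * → r--
[0,7] -2+29=27 d=8 * → r--
[0,6] -2+25=23 d=4 * → r--
[0,5] -2+20=18 d=1 * → l++
[1,5] 12+20=32 d=13 → r--
[1,4] 12+19=31 d=12 → r--
[1,3] 12+15=27 d=8 → r--
[1,2] 12+14=26 d=7 → r--

pair (-2, 20) with sum 18 (|Δ|=1)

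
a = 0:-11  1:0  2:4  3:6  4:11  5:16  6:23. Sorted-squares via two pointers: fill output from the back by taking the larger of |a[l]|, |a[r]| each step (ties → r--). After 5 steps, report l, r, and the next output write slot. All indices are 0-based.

l=1, r=2, next write slot=1

[0,6] |-11|<=|23| out[6]=529 → r--
[0,5] |-11|<=|16| out[5]=256 → r--
[0,4] |-11|<=|11| out[4]=121 → r--
[0,3] |-11|>|6| out[3]=121 → l++
[1,3] |0|<=|6| out[2]=36 → r--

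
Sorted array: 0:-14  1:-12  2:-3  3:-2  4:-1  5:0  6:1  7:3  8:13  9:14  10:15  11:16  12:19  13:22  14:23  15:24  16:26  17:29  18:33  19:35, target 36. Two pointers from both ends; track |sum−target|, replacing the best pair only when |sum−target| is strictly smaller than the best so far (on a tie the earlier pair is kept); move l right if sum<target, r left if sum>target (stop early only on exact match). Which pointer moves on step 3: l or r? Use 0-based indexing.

l=0 r=19: -14+35=21 d=15 *, l++
l=1 r=19: -12+35=23 d=13 *, l++
l=2 r=19: -3+35=32 d=4 *, l++

l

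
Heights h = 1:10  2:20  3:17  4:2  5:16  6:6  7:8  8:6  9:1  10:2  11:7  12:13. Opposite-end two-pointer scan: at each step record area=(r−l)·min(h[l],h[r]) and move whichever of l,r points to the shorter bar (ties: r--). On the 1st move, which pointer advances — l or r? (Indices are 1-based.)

[1,12] min(10,13)*11=110 best=110 * → l++

l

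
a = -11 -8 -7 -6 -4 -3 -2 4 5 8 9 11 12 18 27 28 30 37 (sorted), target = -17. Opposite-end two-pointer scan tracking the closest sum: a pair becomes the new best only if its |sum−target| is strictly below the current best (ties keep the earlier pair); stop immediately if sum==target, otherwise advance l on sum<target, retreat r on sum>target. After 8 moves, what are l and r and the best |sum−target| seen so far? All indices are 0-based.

l=0, r=9, best |Δ|=15

l=0 r=17: -11+37=26 d=43 *, r--
l=0 r=16: -11+30=19 d=36 *, r--
l=0 r=15: -11+28=17 d=34 *, r--
l=0 r=14: -11+27=16 d=33 *, r--
l=0 r=13: -11+18=7 d=24 *, r--
l=0 r=12: -11+12=1 d=18 *, r--
l=0 r=11: -11+11=0 d=17 *, r--
l=0 r=10: -11+9=-2 d=15 *, r--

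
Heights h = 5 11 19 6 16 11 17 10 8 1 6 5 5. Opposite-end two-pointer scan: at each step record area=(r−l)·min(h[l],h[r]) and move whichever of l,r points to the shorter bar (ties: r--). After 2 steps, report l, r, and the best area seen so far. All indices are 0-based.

l=0, r=10, best area=60

l=0 r=12: min(5,5)*12=60 best=60 *, r--
l=0 r=11: min(5,5)*11=55 best=60, r--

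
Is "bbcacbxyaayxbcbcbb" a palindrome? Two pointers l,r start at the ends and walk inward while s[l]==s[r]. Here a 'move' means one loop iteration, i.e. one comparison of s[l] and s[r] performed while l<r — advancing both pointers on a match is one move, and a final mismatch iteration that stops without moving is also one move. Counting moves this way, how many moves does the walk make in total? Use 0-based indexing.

[0,17] 'b'=='b' → l++,r--
[1,16] 'b'=='b' → l++,r--
[2,15] 'c'=='c' → l++,r--
[3,14] 'a'!='b' → stop

4 moves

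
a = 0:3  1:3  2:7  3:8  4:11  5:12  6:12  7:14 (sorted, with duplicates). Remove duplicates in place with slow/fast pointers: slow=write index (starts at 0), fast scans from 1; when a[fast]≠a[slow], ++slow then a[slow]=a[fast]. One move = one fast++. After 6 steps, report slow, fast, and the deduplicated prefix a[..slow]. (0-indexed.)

(s=0,f=1) a[fast]=3=a[slow] dup → fast++
(s=0,f=2) a[fast]=7≠a[slow]=3 write a[1]=7 → slow++,fast++
(s=1,f=3) a[fast]=8≠a[slow]=7 write a[2]=8 → slow++,fast++
(s=2,f=4) a[fast]=11≠a[slow]=8 write a[3]=11 → slow++,fast++
(s=3,f=5) a[fast]=12≠a[slow]=11 write a[4]=12 → slow++,fast++
(s=4,f=6) a[fast]=12=a[slow] dup → fast++

slow=4, fast=7, prefix=[3, 7, 8, 11, 12]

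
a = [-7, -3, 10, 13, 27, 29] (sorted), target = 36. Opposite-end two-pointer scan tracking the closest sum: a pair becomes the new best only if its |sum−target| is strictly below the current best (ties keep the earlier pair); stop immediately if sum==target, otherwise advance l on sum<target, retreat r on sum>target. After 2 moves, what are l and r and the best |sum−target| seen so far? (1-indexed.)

l=1 r=6: -7+29=22 d=14 *, l++
l=2 r=6: -3+29=26 d=10 *, l++

l=3, r=6, best |Δ|=10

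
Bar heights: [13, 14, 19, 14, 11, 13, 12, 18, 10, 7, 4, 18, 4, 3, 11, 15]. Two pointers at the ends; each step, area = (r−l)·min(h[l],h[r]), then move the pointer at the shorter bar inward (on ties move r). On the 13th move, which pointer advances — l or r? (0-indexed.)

[0,15] min(13,15)*15=195 best=195 * → l++
[1,15] min(14,15)*14=196 best=196 * → l++
[2,15] min(19,15)*13=195 best=196 → r--
[2,14] min(19,11)*12=132 best=196 → r--
[2,13] min(19,3)*11=33 best=196 → r--
[2,12] min(19,4)*10=40 best=196 → r--
[2,11] min(19,18)*9=162 best=196 → r--
[2,10] min(19,4)*8=32 best=196 → r--
[2,9] min(19,7)*7=49 best=196 → r--
[2,8] min(19,10)*6=60 best=196 → r--
[2,7] min(19,18)*5=90 best=196 → r--
[2,6] min(19,12)*4=48 best=196 → r--
[2,5] min(19,13)*3=39 best=196 → r--

r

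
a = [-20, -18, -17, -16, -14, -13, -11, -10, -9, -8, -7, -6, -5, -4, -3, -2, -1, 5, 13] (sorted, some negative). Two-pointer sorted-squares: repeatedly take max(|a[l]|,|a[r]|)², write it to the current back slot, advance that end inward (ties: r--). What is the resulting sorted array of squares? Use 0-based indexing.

[1, 4, 9, 16, 25, 25, 36, 49, 64, 81, 100, 121, 169, 169, 196, 256, 289, 324, 400]

l=0 r=18: |-20|>|13| out[18]=400, l++
l=1 r=18: |-18|>|13| out[17]=324, l++
l=2 r=18: |-17|>|13| out[16]=289, l++
l=3 r=18: |-16|>|13| out[15]=256, l++
l=4 r=18: |-14|>|13| out[14]=196, l++
l=5 r=18: |-13|<=|13| out[13]=169, r--
l=5 r=17: |-13|>|5| out[12]=169, l++
l=6 r=17: |-11|>|5| out[11]=121, l++
l=7 r=17: |-10|>|5| out[10]=100, l++
l=8 r=17: |-9|>|5| out[9]=81, l++
l=9 r=17: |-8|>|5| out[8]=64, l++
l=10 r=17: |-7|>|5| out[7]=49, l++
l=11 r=17: |-6|>|5| out[6]=36, l++
l=12 r=17: |-5|<=|5| out[5]=25, r--
l=12 r=16: |-5|>|-1| out[4]=25, l++
l=13 r=16: |-4|>|-1| out[3]=16, l++
l=14 r=16: |-3|>|-1| out[2]=9, l++
l=15 r=16: |-2|>|-1| out[1]=4, l++
l=16 r=16: |-1|<=|-1| out[0]=1, r--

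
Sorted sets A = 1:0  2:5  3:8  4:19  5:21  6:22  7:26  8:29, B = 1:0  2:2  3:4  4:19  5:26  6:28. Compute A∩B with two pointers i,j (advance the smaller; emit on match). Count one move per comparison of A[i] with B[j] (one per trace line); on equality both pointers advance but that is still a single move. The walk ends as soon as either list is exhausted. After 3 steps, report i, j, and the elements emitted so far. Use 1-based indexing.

i=2, j=4, emitted=[0]

[i=1,j=1] 0==0 emit → i++,j++
[i=2,j=2] 5>2 → j++
[i=2,j=3] 5>4 → j++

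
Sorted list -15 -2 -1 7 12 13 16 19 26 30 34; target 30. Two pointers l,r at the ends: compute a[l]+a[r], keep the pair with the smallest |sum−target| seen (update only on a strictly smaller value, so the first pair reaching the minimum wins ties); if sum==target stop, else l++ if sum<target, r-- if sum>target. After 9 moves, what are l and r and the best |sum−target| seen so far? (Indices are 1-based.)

[1,11] -15+34=19 d=11 * → l++
[2,11] -2+34=32 d=2 * → r--
[2,10] -2+30=28 d=2 → l++
[3,10] -1+30=29 d=1 * → l++
[4,10] 7+30=37 d=7 → r--
[4,9] 7+26=33 d=3 → r--
[4,8] 7+19=26 d=4 → l++
[5,8] 12+19=31 d=1 → r--
[5,7] 12+16=28 d=2 → l++

l=6, r=7, best |Δ|=1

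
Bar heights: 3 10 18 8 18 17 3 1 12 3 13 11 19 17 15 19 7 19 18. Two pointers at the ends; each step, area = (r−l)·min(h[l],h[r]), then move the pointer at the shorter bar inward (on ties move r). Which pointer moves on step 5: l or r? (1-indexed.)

l=1 r=19: min(3,18)*18=54 best=54 *, l++
l=2 r=19: min(10,18)*17=170 best=170 *, l++
l=3 r=19: min(18,18)*16=288 best=288 *, r--
l=3 r=18: min(18,19)*15=270 best=288, l++
l=4 r=18: min(8,19)*14=112 best=288, l++

l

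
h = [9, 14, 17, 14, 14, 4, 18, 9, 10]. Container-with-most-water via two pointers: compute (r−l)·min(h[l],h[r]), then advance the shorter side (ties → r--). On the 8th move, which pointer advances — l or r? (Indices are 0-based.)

l

l=0 r=8: min(9,10)*8=72 best=72 *, l++
l=1 r=8: min(14,10)*7=70 best=72, r--
l=1 r=7: min(14,9)*6=54 best=72, r--
l=1 r=6: min(14,18)*5=70 best=72, l++
l=2 r=6: min(17,18)*4=68 best=72, l++
l=3 r=6: min(14,18)*3=42 best=72, l++
l=4 r=6: min(14,18)*2=28 best=72, l++
l=5 r=6: min(4,18)*1=4 best=72, l++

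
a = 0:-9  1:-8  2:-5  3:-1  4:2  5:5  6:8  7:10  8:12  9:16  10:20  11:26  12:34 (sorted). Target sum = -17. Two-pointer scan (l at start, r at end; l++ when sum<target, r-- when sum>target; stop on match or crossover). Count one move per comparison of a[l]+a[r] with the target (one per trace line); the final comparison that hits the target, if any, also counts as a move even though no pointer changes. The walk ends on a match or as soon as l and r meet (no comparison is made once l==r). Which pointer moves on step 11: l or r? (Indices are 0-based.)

l=0 r=12: -9+34=25 >-17, r--
l=0 r=11: -9+26=17 >-17, r--
l=0 r=10: -9+20=11 >-17, r--
l=0 r=9: -9+16=7 >-17, r--
l=0 r=8: -9+12=3 >-17, r--
l=0 r=7: -9+10=1 >-17, r--
l=0 r=6: -9+8=-1 >-17, r--
l=0 r=5: -9+5=-4 >-17, r--
l=0 r=4: -9+2=-7 >-17, r--
l=0 r=3: -9+-1=-10 >-17, r--
l=0 r=2: -9+-5=-14 >-17, r--

r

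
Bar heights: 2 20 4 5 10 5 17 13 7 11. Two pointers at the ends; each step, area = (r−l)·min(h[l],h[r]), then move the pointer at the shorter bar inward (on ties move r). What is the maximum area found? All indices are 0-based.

max area = 88

l=0 r=9: min(2,11)*9=18 best=18 *, l++
l=1 r=9: min(20,11)*8=88 best=88 *, r--
l=1 r=8: min(20,7)*7=49 best=88, r--
l=1 r=7: min(20,13)*6=78 best=88, r--
l=1 r=6: min(20,17)*5=85 best=88, r--
l=1 r=5: min(20,5)*4=20 best=88, r--
l=1 r=4: min(20,10)*3=30 best=88, r--
l=1 r=3: min(20,5)*2=10 best=88, r--
l=1 r=2: min(20,4)*1=4 best=88, r--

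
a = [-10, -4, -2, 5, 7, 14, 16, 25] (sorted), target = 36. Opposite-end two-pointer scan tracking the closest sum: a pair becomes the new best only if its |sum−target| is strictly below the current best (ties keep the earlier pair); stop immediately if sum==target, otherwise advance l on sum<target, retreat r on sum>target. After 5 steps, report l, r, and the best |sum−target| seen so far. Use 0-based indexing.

l=0 r=7: -10+25=15 d=21 *, l++
l=1 r=7: -4+25=21 d=15 *, l++
l=2 r=7: -2+25=23 d=13 *, l++
l=3 r=7: 5+25=30 d=6 *, l++
l=4 r=7: 7+25=32 d=4 *, l++

l=5, r=7, best |Δ|=4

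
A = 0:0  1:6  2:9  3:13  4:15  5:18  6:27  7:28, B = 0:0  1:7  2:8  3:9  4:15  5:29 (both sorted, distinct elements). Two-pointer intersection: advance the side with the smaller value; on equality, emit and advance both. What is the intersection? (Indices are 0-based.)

intersection = [0, 9, 15]

[i=0,j=0] 0==0 emit → i++,j++
[i=1,j=1] 6<7 → i++
[i=2,j=1] 9>7 → j++
[i=2,j=2] 9>8 → j++
[i=2,j=3] 9==9 emit → i++,j++
[i=3,j=4] 13<15 → i++
[i=4,j=4] 15==15 emit → i++,j++
[i=5,j=5] 18<29 → i++
[i=6,j=5] 27<29 → i++
[i=7,j=5] 28<29 → i++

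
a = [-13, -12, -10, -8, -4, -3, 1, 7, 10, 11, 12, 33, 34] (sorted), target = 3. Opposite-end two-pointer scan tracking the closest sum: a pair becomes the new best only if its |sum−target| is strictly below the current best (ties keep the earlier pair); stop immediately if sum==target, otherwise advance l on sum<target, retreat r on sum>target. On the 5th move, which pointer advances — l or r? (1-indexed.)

[1,13] -13+34=21 d=18 * → r--
[1,12] -13+33=20 d=17 * → r--
[1,11] -13+12=-1 d=4 * → l++
[2,11] -12+12=0 d=3 * → l++
[3,11] -10+12=2 d=1 * → l++

l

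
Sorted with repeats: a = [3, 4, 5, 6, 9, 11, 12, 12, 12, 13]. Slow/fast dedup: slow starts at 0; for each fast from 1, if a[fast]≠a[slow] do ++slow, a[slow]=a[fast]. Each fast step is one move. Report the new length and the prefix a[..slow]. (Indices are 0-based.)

length 8; prefix = [3, 4, 5, 6, 9, 11, 12, 13]

slow=0 fast=1: a[fast]=4≠a[slow]=3 write a[1]=4, slow++,fast++
slow=1 fast=2: a[fast]=5≠a[slow]=4 write a[2]=5, slow++,fast++
slow=2 fast=3: a[fast]=6≠a[slow]=5 write a[3]=6, slow++,fast++
slow=3 fast=4: a[fast]=9≠a[slow]=6 write a[4]=9, slow++,fast++
slow=4 fast=5: a[fast]=11≠a[slow]=9 write a[5]=11, slow++,fast++
slow=5 fast=6: a[fast]=12≠a[slow]=11 write a[6]=12, slow++,fast++
slow=6 fast=7: a[fast]=12=a[slow] dup, fast++
slow=6 fast=8: a[fast]=12=a[slow] dup, fast++
slow=6 fast=9: a[fast]=13≠a[slow]=12 write a[7]=13, slow++,fast++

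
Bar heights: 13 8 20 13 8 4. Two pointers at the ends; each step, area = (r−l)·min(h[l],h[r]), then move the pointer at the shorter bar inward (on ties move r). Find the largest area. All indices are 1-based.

max area = 39

l=1 r=6: min(13,4)*5=20 best=20 *, r--
l=1 r=5: min(13,8)*4=32 best=32 *, r--
l=1 r=4: min(13,13)*3=39 best=39 *, r--
l=1 r=3: min(13,20)*2=26 best=39, l++
l=2 r=3: min(8,20)*1=8 best=39, l++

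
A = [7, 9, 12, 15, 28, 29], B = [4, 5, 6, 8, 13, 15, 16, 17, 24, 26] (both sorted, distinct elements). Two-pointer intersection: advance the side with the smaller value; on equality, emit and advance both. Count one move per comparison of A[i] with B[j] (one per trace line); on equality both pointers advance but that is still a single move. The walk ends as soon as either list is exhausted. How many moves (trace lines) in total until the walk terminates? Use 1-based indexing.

[i=1,j=1] 7>4 → j++
[i=1,j=2] 7>5 → j++
[i=1,j=3] 7>6 → j++
[i=1,j=4] 7<8 → i++
[i=2,j=4] 9>8 → j++
[i=2,j=5] 9<13 → i++
[i=3,j=5] 12<13 → i++
[i=4,j=5] 15>13 → j++
[i=4,j=6] 15==15 emit → i++,j++
[i=5,j=7] 28>16 → j++
[i=5,j=8] 28>17 → j++
[i=5,j=9] 28>24 → j++
[i=5,j=10] 28>26 → j++

13 moves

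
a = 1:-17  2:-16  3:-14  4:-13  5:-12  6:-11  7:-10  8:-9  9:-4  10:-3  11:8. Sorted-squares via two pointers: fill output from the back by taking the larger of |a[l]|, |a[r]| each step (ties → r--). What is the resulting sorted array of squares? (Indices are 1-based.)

[9, 16, 64, 81, 100, 121, 144, 169, 196, 256, 289]

l=1 r=11: |-17|>|8| out[11]=289, l++
l=2 r=11: |-16|>|8| out[10]=256, l++
l=3 r=11: |-14|>|8| out[9]=196, l++
l=4 r=11: |-13|>|8| out[8]=169, l++
l=5 r=11: |-12|>|8| out[7]=144, l++
l=6 r=11: |-11|>|8| out[6]=121, l++
l=7 r=11: |-10|>|8| out[5]=100, l++
l=8 r=11: |-9|>|8| out[4]=81, l++
l=9 r=11: |-4|<=|8| out[3]=64, r--
l=9 r=10: |-4|>|-3| out[2]=16, l++
l=10 r=10: |-3|<=|-3| out[1]=9, r--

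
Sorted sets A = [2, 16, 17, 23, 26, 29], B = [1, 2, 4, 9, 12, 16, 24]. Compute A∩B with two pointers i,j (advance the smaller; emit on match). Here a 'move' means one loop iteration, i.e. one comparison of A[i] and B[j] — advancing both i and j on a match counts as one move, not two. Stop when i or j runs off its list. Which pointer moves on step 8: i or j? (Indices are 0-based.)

i

[i=0,j=0] 2>1 → j++
[i=0,j=1] 2==2 emit → i++,j++
[i=1,j=2] 16>4 → j++
[i=1,j=3] 16>9 → j++
[i=1,j=4] 16>12 → j++
[i=1,j=5] 16==16 emit → i++,j++
[i=2,j=6] 17<24 → i++
[i=3,j=6] 23<24 → i++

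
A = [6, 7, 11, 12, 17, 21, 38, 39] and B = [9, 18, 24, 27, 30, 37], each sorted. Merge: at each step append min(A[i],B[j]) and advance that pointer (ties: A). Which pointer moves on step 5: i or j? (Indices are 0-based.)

i

i=0 j=0: A[i]=6<=B[j]=9 take 6, i++
i=1 j=0: A[i]=7<=B[j]=9 take 7, i++
i=2 j=0: A[i]=11>B[j]=9 take 9, j++
i=2 j=1: A[i]=11<=B[j]=18 take 11, i++
i=3 j=1: A[i]=12<=B[j]=18 take 12, i++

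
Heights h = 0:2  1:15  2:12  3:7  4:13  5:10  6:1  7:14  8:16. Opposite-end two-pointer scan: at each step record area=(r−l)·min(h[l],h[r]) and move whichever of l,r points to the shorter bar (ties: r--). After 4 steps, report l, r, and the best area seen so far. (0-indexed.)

[0,8] min(2,16)*8=16 best=16 * → l++
[1,8] min(15,16)*7=105 best=105 * → l++
[2,8] min(12,16)*6=72 best=105 → l++
[3,8] min(7,16)*5=35 best=105 → l++

l=4, r=8, best area=105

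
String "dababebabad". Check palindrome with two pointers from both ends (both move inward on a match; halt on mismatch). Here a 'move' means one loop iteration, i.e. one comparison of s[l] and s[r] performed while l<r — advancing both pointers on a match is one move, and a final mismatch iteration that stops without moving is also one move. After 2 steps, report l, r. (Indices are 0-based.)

[0,10] 'd'=='d' → l++,r--
[1,9] 'a'=='a' → l++,r--

l=2, r=8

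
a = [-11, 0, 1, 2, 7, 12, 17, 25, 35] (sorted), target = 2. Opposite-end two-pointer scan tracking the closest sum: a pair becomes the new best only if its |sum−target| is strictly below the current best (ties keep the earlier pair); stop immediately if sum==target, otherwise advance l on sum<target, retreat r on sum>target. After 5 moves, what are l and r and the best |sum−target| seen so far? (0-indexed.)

l=1, r=4, best |Δ|=1

[0,8] -11+35=24 d=22 * → r--
[0,7] -11+25=14 d=12 * → r--
[0,6] -11+17=6 d=4 * → r--
[0,5] -11+12=1 d=1 * → l++
[1,5] 0+12=12 d=10 → r--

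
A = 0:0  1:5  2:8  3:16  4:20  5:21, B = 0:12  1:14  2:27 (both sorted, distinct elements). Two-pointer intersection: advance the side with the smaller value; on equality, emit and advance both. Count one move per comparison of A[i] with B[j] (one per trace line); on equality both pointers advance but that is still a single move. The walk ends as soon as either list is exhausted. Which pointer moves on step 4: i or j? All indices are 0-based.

i=0 j=0: 0<12, i++
i=1 j=0: 5<12, i++
i=2 j=0: 8<12, i++
i=3 j=0: 16>12, j++

j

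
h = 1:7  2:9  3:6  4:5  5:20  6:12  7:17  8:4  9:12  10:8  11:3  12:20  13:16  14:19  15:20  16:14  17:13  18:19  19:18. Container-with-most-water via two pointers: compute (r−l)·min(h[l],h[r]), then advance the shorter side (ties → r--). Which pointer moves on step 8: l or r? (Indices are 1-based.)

r

l=1 r=19: min(7,18)*18=126 best=126 *, l++
l=2 r=19: min(9,18)*17=153 best=153 *, l++
l=3 r=19: min(6,18)*16=96 best=153, l++
l=4 r=19: min(5,18)*15=75 best=153, l++
l=5 r=19: min(20,18)*14=252 best=252 *, r--
l=5 r=18: min(20,19)*13=247 best=252, r--
l=5 r=17: min(20,13)*12=156 best=252, r--
l=5 r=16: min(20,14)*11=154 best=252, r--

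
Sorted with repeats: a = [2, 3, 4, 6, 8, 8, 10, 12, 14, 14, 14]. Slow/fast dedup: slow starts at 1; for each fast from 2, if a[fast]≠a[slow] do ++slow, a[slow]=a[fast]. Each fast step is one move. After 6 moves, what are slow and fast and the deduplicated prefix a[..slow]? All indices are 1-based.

(s=1,f=2) a[fast]=3≠a[slow]=2 write a[2]=3 → slow++,fast++
(s=2,f=3) a[fast]=4≠a[slow]=3 write a[3]=4 → slow++,fast++
(s=3,f=4) a[fast]=6≠a[slow]=4 write a[4]=6 → slow++,fast++
(s=4,f=5) a[fast]=8≠a[slow]=6 write a[5]=8 → slow++,fast++
(s=5,f=6) a[fast]=8=a[slow] dup → fast++
(s=5,f=7) a[fast]=10≠a[slow]=8 write a[6]=10 → slow++,fast++

slow=6, fast=8, prefix=[2, 3, 4, 6, 8, 10]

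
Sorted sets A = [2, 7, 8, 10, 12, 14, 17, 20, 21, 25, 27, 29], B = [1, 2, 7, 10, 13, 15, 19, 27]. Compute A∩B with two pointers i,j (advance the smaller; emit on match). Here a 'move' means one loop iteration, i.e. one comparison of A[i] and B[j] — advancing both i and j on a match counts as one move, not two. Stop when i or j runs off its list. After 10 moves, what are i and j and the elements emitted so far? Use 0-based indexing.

[i=0,j=0] 2>1 → j++
[i=0,j=1] 2==2 emit → i++,j++
[i=1,j=2] 7==7 emit → i++,j++
[i=2,j=3] 8<10 → i++
[i=3,j=3] 10==10 emit → i++,j++
[i=4,j=4] 12<13 → i++
[i=5,j=4] 14>13 → j++
[i=5,j=5] 14<15 → i++
[i=6,j=5] 17>15 → j++
[i=6,j=6] 17<19 → i++

i=7, j=6, emitted=[2, 7, 10]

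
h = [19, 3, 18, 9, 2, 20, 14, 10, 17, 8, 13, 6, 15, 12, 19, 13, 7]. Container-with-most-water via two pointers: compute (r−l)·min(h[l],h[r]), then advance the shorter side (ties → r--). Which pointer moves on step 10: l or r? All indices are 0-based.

[0,16] min(19,7)*16=112 best=112 * → r--
[0,15] min(19,13)*15=195 best=195 * → r--
[0,14] min(19,19)*14=266 best=266 * → r--
[0,13] min(19,12)*13=156 best=266 → r--
[0,12] min(19,15)*12=180 best=266 → r--
[0,11] min(19,6)*11=66 best=266 → r--
[0,10] min(19,13)*10=130 best=266 → r--
[0,9] min(19,8)*9=72 best=266 → r--
[0,8] min(19,17)*8=136 best=266 → r--
[0,7] min(19,10)*7=70 best=266 → r--

r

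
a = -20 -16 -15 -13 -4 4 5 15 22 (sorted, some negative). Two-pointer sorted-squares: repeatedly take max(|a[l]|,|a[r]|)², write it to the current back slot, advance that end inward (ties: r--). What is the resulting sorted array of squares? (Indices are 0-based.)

l=0 r=8: |-20|<=|22| out[8]=484, r--
l=0 r=7: |-20|>|15| out[7]=400, l++
l=1 r=7: |-16|>|15| out[6]=256, l++
l=2 r=7: |-15|<=|15| out[5]=225, r--
l=2 r=6: |-15|>|5| out[4]=225, l++
l=3 r=6: |-13|>|5| out[3]=169, l++
l=4 r=6: |-4|<=|5| out[2]=25, r--
l=4 r=5: |-4|<=|4| out[1]=16, r--
l=4 r=4: |-4|<=|-4| out[0]=16, r--

[16, 16, 25, 169, 225, 225, 256, 400, 484]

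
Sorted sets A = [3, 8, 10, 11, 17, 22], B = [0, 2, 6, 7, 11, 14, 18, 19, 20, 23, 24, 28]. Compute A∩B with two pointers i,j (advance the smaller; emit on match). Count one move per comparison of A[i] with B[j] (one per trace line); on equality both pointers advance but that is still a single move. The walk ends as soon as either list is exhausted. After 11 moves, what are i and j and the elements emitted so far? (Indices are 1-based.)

[i=1,j=1] 3>0 → j++
[i=1,j=2] 3>2 → j++
[i=1,j=3] 3<6 → i++
[i=2,j=3] 8>6 → j++
[i=2,j=4] 8>7 → j++
[i=2,j=5] 8<11 → i++
[i=3,j=5] 10<11 → i++
[i=4,j=5] 11==11 emit → i++,j++
[i=5,j=6] 17>14 → j++
[i=5,j=7] 17<18 → i++
[i=6,j=7] 22>18 → j++

i=6, j=8, emitted=[11]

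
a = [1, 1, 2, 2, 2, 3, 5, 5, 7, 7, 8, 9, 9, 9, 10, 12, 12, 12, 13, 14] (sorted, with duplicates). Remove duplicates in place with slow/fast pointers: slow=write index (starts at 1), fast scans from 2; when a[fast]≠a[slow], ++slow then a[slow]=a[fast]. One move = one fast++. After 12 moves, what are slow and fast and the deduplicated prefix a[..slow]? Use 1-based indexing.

(s=1,f=2) a[fast]=1=a[slow] dup → fast++
(s=1,f=3) a[fast]=2≠a[slow]=1 write a[2]=2 → slow++,fast++
(s=2,f=4) a[fast]=2=a[slow] dup → fast++
(s=2,f=5) a[fast]=2=a[slow] dup → fast++
(s=2,f=6) a[fast]=3≠a[slow]=2 write a[3]=3 → slow++,fast++
(s=3,f=7) a[fast]=5≠a[slow]=3 write a[4]=5 → slow++,fast++
(s=4,f=8) a[fast]=5=a[slow] dup → fast++
(s=4,f=9) a[fast]=7≠a[slow]=5 write a[5]=7 → slow++,fast++
(s=5,f=10) a[fast]=7=a[slow] dup → fast++
(s=5,f=11) a[fast]=8≠a[slow]=7 write a[6]=8 → slow++,fast++
(s=6,f=12) a[fast]=9≠a[slow]=8 write a[7]=9 → slow++,fast++
(s=7,f=13) a[fast]=9=a[slow] dup → fast++

slow=7, fast=14, prefix=[1, 2, 3, 5, 7, 8, 9]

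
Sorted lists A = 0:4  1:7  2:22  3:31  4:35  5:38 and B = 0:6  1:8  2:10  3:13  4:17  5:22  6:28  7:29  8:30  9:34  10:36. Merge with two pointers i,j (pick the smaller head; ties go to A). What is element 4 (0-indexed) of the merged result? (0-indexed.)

merged[4] = 10

i=0 j=0: A[i]=4<=B[j]=6 take 4, i++
i=1 j=0: A[i]=7>B[j]=6 take 6, j++
i=1 j=1: A[i]=7<=B[j]=8 take 7, i++
i=2 j=1: A[i]=22>B[j]=8 take 8, j++
i=2 j=2: A[i]=22>B[j]=10 take 10, j++
i=2 j=3: A[i]=22>B[j]=13 take 13, j++
i=2 j=4: A[i]=22>B[j]=17 take 17, j++
i=2 j=5: A[i]=22<=B[j]=22 take 22, i++
i=3 j=5: A[i]=31>B[j]=22 take 22, j++
i=3 j=6: A[i]=31>B[j]=28 take 28, j++
i=3 j=7: A[i]=31>B[j]=29 take 29, j++
i=3 j=8: A[i]=31>B[j]=30 take 30, j++
i=3 j=9: A[i]=31<=B[j]=34 take 31, i++
i=4 j=9: A[i]=35>B[j]=34 take 34, j++
i=4 j=10: A[i]=35<=B[j]=36 take 35, i++
i=5 j=10: A[i]=38>B[j]=36 take 36, j++
i=5 j=11: B done, take A[i]=38, i++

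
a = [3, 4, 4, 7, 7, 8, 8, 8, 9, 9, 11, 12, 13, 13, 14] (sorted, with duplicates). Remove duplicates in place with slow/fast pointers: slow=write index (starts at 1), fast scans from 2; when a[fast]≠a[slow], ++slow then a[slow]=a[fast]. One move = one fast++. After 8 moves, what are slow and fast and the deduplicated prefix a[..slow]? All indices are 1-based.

slow=5, fast=10, prefix=[3, 4, 7, 8, 9]

(s=1,f=2) a[fast]=4≠a[slow]=3 write a[2]=4 → slow++,fast++
(s=2,f=3) a[fast]=4=a[slow] dup → fast++
(s=2,f=4) a[fast]=7≠a[slow]=4 write a[3]=7 → slow++,fast++
(s=3,f=5) a[fast]=7=a[slow] dup → fast++
(s=3,f=6) a[fast]=8≠a[slow]=7 write a[4]=8 → slow++,fast++
(s=4,f=7) a[fast]=8=a[slow] dup → fast++
(s=4,f=8) a[fast]=8=a[slow] dup → fast++
(s=4,f=9) a[fast]=9≠a[slow]=8 write a[5]=9 → slow++,fast++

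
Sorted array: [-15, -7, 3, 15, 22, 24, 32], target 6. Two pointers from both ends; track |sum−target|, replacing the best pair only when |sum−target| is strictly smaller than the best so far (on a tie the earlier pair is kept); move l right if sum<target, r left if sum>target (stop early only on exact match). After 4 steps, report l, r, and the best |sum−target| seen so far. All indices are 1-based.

l=1 r=7: -15+32=17 d=11 *, r--
l=1 r=6: -15+24=9 d=3 *, r--
l=1 r=5: -15+22=7 d=1 *, r--
l=1 r=4: -15+15=0 d=6, l++

l=2, r=4, best |Δ|=1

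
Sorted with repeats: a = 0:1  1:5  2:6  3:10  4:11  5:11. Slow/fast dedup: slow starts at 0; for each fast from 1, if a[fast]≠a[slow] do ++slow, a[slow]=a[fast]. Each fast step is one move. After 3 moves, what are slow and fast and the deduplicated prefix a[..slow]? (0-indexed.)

slow=3, fast=4, prefix=[1, 5, 6, 10]

(s=0,f=1) a[fast]=5≠a[slow]=1 write a[1]=5 → slow++,fast++
(s=1,f=2) a[fast]=6≠a[slow]=5 write a[2]=6 → slow++,fast++
(s=2,f=3) a[fast]=10≠a[slow]=6 write a[3]=10 → slow++,fast++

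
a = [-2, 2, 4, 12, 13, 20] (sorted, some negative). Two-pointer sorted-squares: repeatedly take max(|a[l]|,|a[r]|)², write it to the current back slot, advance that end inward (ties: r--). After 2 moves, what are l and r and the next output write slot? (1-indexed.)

l=1, r=4, next write slot=4

[1,6] |-2|<=|20| out[6]=400 → r--
[1,5] |-2|<=|13| out[5]=169 → r--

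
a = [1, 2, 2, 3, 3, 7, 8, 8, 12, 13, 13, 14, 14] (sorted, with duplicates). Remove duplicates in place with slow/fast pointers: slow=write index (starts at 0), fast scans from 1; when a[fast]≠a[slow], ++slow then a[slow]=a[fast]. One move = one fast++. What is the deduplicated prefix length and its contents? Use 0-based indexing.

length 8; prefix = [1, 2, 3, 7, 8, 12, 13, 14]

(s=0,f=1) a[fast]=2≠a[slow]=1 write a[1]=2 → slow++,fast++
(s=1,f=2) a[fast]=2=a[slow] dup → fast++
(s=1,f=3) a[fast]=3≠a[slow]=2 write a[2]=3 → slow++,fast++
(s=2,f=4) a[fast]=3=a[slow] dup → fast++
(s=2,f=5) a[fast]=7≠a[slow]=3 write a[3]=7 → slow++,fast++
(s=3,f=6) a[fast]=8≠a[slow]=7 write a[4]=8 → slow++,fast++
(s=4,f=7) a[fast]=8=a[slow] dup → fast++
(s=4,f=8) a[fast]=12≠a[slow]=8 write a[5]=12 → slow++,fast++
(s=5,f=9) a[fast]=13≠a[slow]=12 write a[6]=13 → slow++,fast++
(s=6,f=10) a[fast]=13=a[slow] dup → fast++
(s=6,f=11) a[fast]=14≠a[slow]=13 write a[7]=14 → slow++,fast++
(s=7,f=12) a[fast]=14=a[slow] dup → fast++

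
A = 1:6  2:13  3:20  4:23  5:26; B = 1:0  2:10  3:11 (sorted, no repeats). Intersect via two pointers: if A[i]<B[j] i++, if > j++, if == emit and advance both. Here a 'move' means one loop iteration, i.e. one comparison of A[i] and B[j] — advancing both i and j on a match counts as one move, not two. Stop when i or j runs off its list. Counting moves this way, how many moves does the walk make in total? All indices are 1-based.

4 moves

i=1 j=1: 6>0, j++
i=1 j=2: 6<10, i++
i=2 j=2: 13>10, j++
i=2 j=3: 13>11, j++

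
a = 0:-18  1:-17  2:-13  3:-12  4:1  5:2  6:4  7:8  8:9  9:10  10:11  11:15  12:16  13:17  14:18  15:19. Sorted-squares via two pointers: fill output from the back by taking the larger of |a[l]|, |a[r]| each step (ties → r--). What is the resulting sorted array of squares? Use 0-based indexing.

[1, 4, 16, 64, 81, 100, 121, 144, 169, 225, 256, 289, 289, 324, 324, 361]

l=0 r=15: |-18|<=|19| out[15]=361, r--
l=0 r=14: |-18|<=|18| out[14]=324, r--
l=0 r=13: |-18|>|17| out[13]=324, l++
l=1 r=13: |-17|<=|17| out[12]=289, r--
l=1 r=12: |-17|>|16| out[11]=289, l++
l=2 r=12: |-13|<=|16| out[10]=256, r--
l=2 r=11: |-13|<=|15| out[9]=225, r--
l=2 r=10: |-13|>|11| out[8]=169, l++
l=3 r=10: |-12|>|11| out[7]=144, l++
l=4 r=10: |1|<=|11| out[6]=121, r--
l=4 r=9: |1|<=|10| out[5]=100, r--
l=4 r=8: |1|<=|9| out[4]=81, r--
l=4 r=7: |1|<=|8| out[3]=64, r--
l=4 r=6: |1|<=|4| out[2]=16, r--
l=4 r=5: |1|<=|2| out[1]=4, r--
l=4 r=4: |1|<=|1| out[0]=1, r--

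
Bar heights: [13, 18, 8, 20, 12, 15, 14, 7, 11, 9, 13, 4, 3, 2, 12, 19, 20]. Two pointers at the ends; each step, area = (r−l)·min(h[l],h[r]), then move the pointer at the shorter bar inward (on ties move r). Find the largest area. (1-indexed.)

[1,17] min(13,20)*16=208 best=208 * → l++
[2,17] min(18,20)*15=270 best=270 * → l++
[3,17] min(8,20)*14=112 best=270 → l++
[4,17] min(20,20)*13=260 best=270 → r--
[4,16] min(20,19)*12=228 best=270 → r--
[4,15] min(20,12)*11=132 best=270 → r--
[4,14] min(20,2)*10=20 best=270 → r--
[4,13] min(20,3)*9=27 best=270 → r--
[4,12] min(20,4)*8=32 best=270 → r--
[4,11] min(20,13)*7=91 best=270 → r--
[4,10] min(20,9)*6=54 best=270 → r--
[4,9] min(20,11)*5=55 best=270 → r--
[4,8] min(20,7)*4=28 best=270 → r--
[4,7] min(20,14)*3=42 best=270 → r--
[4,6] min(20,15)*2=30 best=270 → r--
[4,5] min(20,12)*1=12 best=270 → r--

max area = 270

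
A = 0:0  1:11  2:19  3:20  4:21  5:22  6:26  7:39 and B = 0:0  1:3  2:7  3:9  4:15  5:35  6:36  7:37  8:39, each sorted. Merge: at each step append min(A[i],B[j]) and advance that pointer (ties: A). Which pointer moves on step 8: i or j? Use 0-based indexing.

i

i=0 j=0: A[i]=0<=B[j]=0 take 0, i++
i=1 j=0: A[i]=11>B[j]=0 take 0, j++
i=1 j=1: A[i]=11>B[j]=3 take 3, j++
i=1 j=2: A[i]=11>B[j]=7 take 7, j++
i=1 j=3: A[i]=11>B[j]=9 take 9, j++
i=1 j=4: A[i]=11<=B[j]=15 take 11, i++
i=2 j=4: A[i]=19>B[j]=15 take 15, j++
i=2 j=5: A[i]=19<=B[j]=35 take 19, i++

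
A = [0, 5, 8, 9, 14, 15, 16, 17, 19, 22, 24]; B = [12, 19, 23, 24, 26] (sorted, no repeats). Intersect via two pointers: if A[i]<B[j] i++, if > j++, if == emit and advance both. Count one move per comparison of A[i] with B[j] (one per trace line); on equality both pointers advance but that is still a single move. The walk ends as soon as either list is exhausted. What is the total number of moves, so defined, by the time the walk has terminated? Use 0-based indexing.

i=0 j=0: 0<12, i++
i=1 j=0: 5<12, i++
i=2 j=0: 8<12, i++
i=3 j=0: 9<12, i++
i=4 j=0: 14>12, j++
i=4 j=1: 14<19, i++
i=5 j=1: 15<19, i++
i=6 j=1: 16<19, i++
i=7 j=1: 17<19, i++
i=8 j=1: 19==19 emit, i++,j++
i=9 j=2: 22<23, i++
i=10 j=2: 24>23, j++
i=10 j=3: 24==24 emit, i++,j++

13 moves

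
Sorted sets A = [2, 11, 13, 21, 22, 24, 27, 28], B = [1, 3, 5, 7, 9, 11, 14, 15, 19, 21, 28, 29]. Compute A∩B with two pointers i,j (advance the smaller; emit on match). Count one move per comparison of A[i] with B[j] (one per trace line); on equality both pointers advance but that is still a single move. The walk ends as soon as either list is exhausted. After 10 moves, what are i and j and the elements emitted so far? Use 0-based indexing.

i=3, j=8, emitted=[11]

[i=0,j=0] 2>1 → j++
[i=0,j=1] 2<3 → i++
[i=1,j=1] 11>3 → j++
[i=1,j=2] 11>5 → j++
[i=1,j=3] 11>7 → j++
[i=1,j=4] 11>9 → j++
[i=1,j=5] 11==11 emit → i++,j++
[i=2,j=6] 13<14 → i++
[i=3,j=6] 21>14 → j++
[i=3,j=7] 21>15 → j++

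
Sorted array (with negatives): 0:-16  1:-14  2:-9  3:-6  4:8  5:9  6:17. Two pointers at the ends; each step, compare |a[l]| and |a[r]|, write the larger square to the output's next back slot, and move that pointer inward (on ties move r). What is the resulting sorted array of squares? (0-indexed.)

l=0 r=6: |-16|<=|17| out[6]=289, r--
l=0 r=5: |-16|>|9| out[5]=256, l++
l=1 r=5: |-14|>|9| out[4]=196, l++
l=2 r=5: |-9|<=|9| out[3]=81, r--
l=2 r=4: |-9|>|8| out[2]=81, l++
l=3 r=4: |-6|<=|8| out[1]=64, r--
l=3 r=3: |-6|<=|-6| out[0]=36, r--

[36, 64, 81, 81, 196, 256, 289]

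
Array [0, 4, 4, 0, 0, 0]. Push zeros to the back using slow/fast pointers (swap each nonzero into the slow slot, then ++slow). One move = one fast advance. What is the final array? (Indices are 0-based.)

[4, 4, 0, 0, 0, 0]

(s=0,f=0) a[fast]=0 → fast++
(s=0,f=1) a[fast]=4≠0 swap→a[0]=4 → slow++,fast++
(s=1,f=2) a[fast]=4≠0 swap→a[1]=4 → slow++,fast++
(s=2,f=3) a[fast]=0 → fast++
(s=2,f=4) a[fast]=0 → fast++
(s=2,f=5) a[fast]=0 → fast++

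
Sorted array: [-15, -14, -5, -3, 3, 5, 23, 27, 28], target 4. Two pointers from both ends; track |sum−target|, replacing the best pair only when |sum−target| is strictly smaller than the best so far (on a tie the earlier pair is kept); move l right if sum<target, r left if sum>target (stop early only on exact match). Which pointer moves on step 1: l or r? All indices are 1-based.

r

[1,9] -15+28=13 d=9 * → r--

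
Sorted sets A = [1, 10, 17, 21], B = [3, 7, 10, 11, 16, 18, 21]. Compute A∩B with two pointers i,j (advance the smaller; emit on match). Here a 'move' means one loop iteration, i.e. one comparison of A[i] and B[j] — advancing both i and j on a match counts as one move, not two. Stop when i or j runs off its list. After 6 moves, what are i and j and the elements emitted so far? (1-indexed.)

i=1 j=1: 1<3, i++
i=2 j=1: 10>3, j++
i=2 j=2: 10>7, j++
i=2 j=3: 10==10 emit, i++,j++
i=3 j=4: 17>11, j++
i=3 j=5: 17>16, j++

i=3, j=6, emitted=[10]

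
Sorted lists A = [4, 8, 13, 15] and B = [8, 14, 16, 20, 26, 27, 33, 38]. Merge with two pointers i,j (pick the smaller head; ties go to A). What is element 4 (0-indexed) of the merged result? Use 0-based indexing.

merged[4] = 14

[i=0,j=0] A[i]=4<=B[j]=8 take 4 → i++
[i=1,j=0] A[i]=8<=B[j]=8 take 8 → i++
[i=2,j=0] A[i]=13>B[j]=8 take 8 → j++
[i=2,j=1] A[i]=13<=B[j]=14 take 13 → i++
[i=3,j=1] A[i]=15>B[j]=14 take 14 → j++
[i=3,j=2] A[i]=15<=B[j]=16 take 15 → i++
[i=4,j=2] A done, take B[j]=16 → j++
[i=4,j=3] A done, take B[j]=20 → j++
[i=4,j=4] A done, take B[j]=26 → j++
[i=4,j=5] A done, take B[j]=27 → j++
[i=4,j=6] A done, take B[j]=33 → j++
[i=4,j=7] A done, take B[j]=38 → j++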